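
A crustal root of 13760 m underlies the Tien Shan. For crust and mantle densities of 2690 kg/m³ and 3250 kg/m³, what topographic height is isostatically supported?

By Archimedes' principle applied to the lithosphere: ρ_c h = (ρ_m − ρ_c) r.
h = r (ρ_m − ρ_c) / ρ_c = 13760 m × (3250 − 2690) / 2690 = 2860 m.

2860 m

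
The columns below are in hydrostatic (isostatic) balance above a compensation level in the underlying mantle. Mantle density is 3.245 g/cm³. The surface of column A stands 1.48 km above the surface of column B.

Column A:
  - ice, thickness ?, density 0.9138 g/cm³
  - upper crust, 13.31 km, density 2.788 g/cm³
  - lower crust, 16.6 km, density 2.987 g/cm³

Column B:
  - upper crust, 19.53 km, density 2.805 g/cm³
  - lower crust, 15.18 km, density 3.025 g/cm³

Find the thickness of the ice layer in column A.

2.73 km

Take the compensation level at the base of the deeper column (depth z_c below the surface of column A) and equate Σ ρ_i t_i down to z_c; mantle fills any gap and the z_c terms cancel.
Column A: x×0.9138 + 13.31×2.788 + 16.6×2.987 + (z_c − 29.91 − x)×3.245
Column B: 1.48×0 + 19.53×2.805 + 15.18×3.025 + (z_c − 1.48 − 34.71)×3.245
The z_c×3.245 term appears on both sides and cancels. Collect the known terms of each column as K = Σ(ρt)_known − 3.245 × (depth of known layers): K_A = 86.69248 − 3.245×29.91 = −10.36547; K_B = 100.70115 − 3.245×(1.48 + 34.71) = −16.7354.
Balance: K_A − x×(3.245 − 0.9138) = K_B, so x = (K_A − K_B)/(3.245 − 0.9138) = 6.36993/2.3312 = 2.73 km.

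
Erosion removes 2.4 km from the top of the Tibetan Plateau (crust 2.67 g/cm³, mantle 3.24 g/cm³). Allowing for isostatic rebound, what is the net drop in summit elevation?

0.422 km

Rebound u = e ρ_c/ρ_m = 2.4 km × 2.67/3.24 = 1.978 km.
Net surface drop = e − u = 2.4 km − 1.978 km = e (ρ_m − ρ_c)/ρ_m = 0.422 km.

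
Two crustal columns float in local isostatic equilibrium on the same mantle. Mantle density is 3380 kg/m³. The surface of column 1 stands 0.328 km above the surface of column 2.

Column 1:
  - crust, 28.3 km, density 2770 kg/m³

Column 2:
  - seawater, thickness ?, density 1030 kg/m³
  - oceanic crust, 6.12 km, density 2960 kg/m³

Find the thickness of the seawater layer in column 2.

5.78 km

Take the compensation level at the base of the deeper column (depth z_c below the surface of column 1) and equate Σ ρ_i t_i down to z_c; mantle fills any gap and the z_c terms cancel.
Column 1: 28.3×2770 + (z_c − 28.3)×3380
Column 2: 0.328×0 + x×1030 + 6.12×2960 + (z_c − 0.328 − 6.12 − x)×3380
The z_c×3380 term appears on both sides and cancels. Collect the known terms of each column as K = Σ(ρt)_known − 3380 × (depth of known layers): K_1 = 78391 − 3380×28.3 = −17263; K_2 = 18115.2 − 3380×(0.328 + 6.12) = −3679.04.
Balance: K_1 = K_2 − x×(3380 − 1030), so x = (K_2 − K_1)/(3380 − 1030) = 13584/2350 = 5.78 km.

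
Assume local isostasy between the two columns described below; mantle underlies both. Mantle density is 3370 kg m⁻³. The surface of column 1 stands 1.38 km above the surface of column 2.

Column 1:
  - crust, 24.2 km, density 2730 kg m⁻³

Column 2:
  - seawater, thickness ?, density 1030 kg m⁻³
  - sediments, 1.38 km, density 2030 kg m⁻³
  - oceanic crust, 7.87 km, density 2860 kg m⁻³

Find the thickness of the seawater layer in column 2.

Take the compensation level at the base of the deeper column (depth z_c below the surface of column 1) and equate Σ ρ_i t_i down to z_c; mantle fills any gap and the z_c terms cancel.
Column 1: 24.2×2730 + (z_c − 24.2)×3370
Column 2: 1.38×0 + x×1030 + 1.38×2030 + 7.87×2860 + (z_c − 1.38 − 9.25 − x)×3370
The z_c×3370 term appears on both sides and cancels. Collect the known terms of each column as K = Σ(ρt)_known − 3370 × (depth of known layers): K_1 = 66066 − 3370×24.2 = −15488; K_2 = 25309.6 − 3370×(1.38 + 9.25) = −10513.5.
Balance: K_1 = K_2 − x×(3370 − 1030), so x = (K_2 − K_1)/(3370 − 1030) = 4974.5/2340 = 2.13 km.

2.13 km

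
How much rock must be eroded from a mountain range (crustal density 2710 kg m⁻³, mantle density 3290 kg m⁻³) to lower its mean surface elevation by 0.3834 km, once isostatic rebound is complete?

Net drop Δ = e − u = e − e ρ_c/ρ_m = e (ρ_m − ρ_c)/ρ_m.
e = Δ ρ_m/(ρ_m − ρ_c) = 0.3834 km × 3290/580 = 2.17 km.

2.17 km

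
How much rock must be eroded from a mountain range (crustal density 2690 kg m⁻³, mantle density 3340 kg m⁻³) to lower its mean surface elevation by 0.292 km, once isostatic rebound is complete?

1.5 km

Net drop Δ = e − u = e − e ρ_c/ρ_m = e (ρ_m − ρ_c)/ρ_m.
e = Δ ρ_m/(ρ_m − ρ_c) = 0.292 km × 3340/650 = 1.5 km.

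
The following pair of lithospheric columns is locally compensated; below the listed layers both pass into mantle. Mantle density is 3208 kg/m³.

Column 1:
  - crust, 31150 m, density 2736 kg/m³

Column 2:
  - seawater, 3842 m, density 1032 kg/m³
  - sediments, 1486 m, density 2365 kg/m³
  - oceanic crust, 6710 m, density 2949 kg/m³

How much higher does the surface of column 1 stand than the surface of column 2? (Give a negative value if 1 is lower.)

For any compensation level in the mantle, the mantle terms cancel and isostasy reduces to e = (Σt_1 − Σt_2) − (Σ(ρt)_1 − Σ(ρt)_2) / ρ_m.
Σt_1 = 31150 m; Σt_2 = 12038 m; Σ(ρt)_1 = 85226400; Σ(ρt)_2 = 27267124 (in m·kg/m³).
e = (31150 − 12038) − (85226400 − 27267124) / 3208 = 1040 m.

1040 m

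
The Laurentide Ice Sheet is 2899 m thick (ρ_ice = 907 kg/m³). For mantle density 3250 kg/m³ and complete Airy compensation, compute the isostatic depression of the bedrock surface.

809 m

Equating mass per unit area of the two columns: the ice load ρ_ice t is balanced by mantle displaced below, ρ_m s.
s = t ρ_ice / ρ_m = 2899 m × 907/3250 = 809 m.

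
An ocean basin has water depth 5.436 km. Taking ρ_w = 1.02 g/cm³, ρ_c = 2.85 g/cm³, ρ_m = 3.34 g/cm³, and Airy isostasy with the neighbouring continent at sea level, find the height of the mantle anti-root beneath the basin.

Equating mass per unit area of the two columns: replacing crust with seawater at the top is compensated by replacing crust with mantle at the base: d (ρ_c − ρ_w) = a (ρ_m − ρ_c).
a = d (ρ_c − ρ_w)/(ρ_m − ρ_c) = 5.436 km × 1.83/0.49 = 20.3 km.

20.3 km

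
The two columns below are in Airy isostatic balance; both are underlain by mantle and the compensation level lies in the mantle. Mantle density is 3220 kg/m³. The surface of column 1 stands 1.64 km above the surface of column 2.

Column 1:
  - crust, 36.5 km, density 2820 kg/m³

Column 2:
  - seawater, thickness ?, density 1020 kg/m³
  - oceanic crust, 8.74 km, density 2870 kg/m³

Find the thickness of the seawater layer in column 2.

Take the compensation level at the base of the deeper column (depth z_c below the surface of column 1) and equate Σ ρ_i t_i down to z_c; mantle fills any gap and the z_c terms cancel.
Column 1: 36.5×2820 + (z_c − 36.5)×3220
Column 2: 1.64×0 + x×1020 + 8.74×2870 + (z_c − 1.64 − 8.74 − x)×3220
The z_c×3220 term appears on both sides and cancels. Collect the known terms of each column as K = Σ(ρt)_known − 3220 × (depth of known layers): K_1 = 102930 − 3220×36.5 = −14600; K_2 = 25083.8 − 3220×(1.64 + 8.74) = −8339.8.
Balance: K_1 = K_2 − x×(3220 − 1020), so x = (K_2 − K_1)/(3220 − 1020) = 6260.2/2200 = 2.85 km.

2.85 km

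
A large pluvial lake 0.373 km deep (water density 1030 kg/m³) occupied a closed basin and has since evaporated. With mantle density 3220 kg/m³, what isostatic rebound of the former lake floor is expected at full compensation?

u = d ρ_w/ρ_m = 0.373 km × 1030/3220 = 0.119 km.

0.119 km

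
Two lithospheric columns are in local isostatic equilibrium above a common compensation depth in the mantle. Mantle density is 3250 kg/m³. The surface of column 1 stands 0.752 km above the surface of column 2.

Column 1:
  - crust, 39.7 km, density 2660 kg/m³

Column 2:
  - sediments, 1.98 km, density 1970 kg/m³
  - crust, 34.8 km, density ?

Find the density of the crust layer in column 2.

2720 kg/m³

Take the compensation level at the base of the deeper column (depth z_c below the surface of column 1) and equate Σ ρ_i t_i down to z_c; mantle fills any gap and the z_c terms cancel.
Column 1: 39.7×2660 + (z_c − 39.7)×3250
Column 2: 0.752×0 + 1.98×1970 + 34.8×ρ + (z_c − 0.752 − 36.78)×3250
The z_c×3250 term appears on both sides and cancels. Collect the known terms of each column as K = Σ(ρt)_known − 3250 × (depth of known layers): K_1 = 105602 − 3250×39.7 = −23423; K_2 = 3900.6 − 3250×(0.752 + 36.78) = −118078.4.
Balance: K_1 = K_2 + 34.8×ρ, so ρ = (K_1 − K_2)/34.8 = 94655.4/34.8 = 2720 kg/m³.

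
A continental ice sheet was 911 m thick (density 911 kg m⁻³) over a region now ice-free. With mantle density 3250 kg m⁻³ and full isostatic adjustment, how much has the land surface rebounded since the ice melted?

255 m

Removing the load lets mantle flow back in; uplift u satisfies ρ_ice t = ρ_m u.
u = t ρ_ice/ρ_m = 911 m × 911/3250 = 255 m.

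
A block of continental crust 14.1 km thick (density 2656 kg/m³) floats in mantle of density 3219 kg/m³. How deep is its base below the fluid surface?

Draft d = t ρ_obj/ρ_fluid = 14.1 km × 2656/3219 = 11.6 km.

11.6 km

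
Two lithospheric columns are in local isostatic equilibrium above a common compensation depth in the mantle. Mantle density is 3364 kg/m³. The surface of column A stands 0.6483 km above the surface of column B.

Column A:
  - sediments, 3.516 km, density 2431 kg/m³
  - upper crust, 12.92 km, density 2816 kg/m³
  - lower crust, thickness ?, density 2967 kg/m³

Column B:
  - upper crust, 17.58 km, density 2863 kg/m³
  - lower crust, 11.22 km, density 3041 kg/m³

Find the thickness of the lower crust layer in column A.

10.7 km

Take the compensation level at the base of the deeper column (depth z_c below the surface of column A) and equate Σ ρ_i t_i down to z_c; mantle fills any gap and the z_c terms cancel.
Column A: 3.516×2431 + 12.92×2816 + x×2967 + (z_c − 16.436 − x)×3364
Column B: 0.6483×0 + 17.58×2863 + 11.22×3041 + (z_c − 0.6483 − 28.8)×3364
The z_c×3364 term appears on both sides and cancels. Collect the known terms of each column as K = Σ(ρt)_known − 3364 × (depth of known layers): K_A = 44930.116 − 3364×16.436 = −10360.588; K_B = 84451.56 − 3364×(0.6483 + 28.8) = −14612.5212.
Balance: K_A − x×(3364 − 2967) = K_B, so x = (K_A − K_B)/(3364 − 2967) = 4251.93/397 = 10.7 km.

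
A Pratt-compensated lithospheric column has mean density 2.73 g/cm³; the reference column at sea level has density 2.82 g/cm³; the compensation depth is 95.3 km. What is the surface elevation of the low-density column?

ρ_ref D = ρ (D + h) → h = D (ρ_ref − ρ)/ρ.
h = 95.3 km × (2.82 − 2.73)/2.73 = 3.14 km.

3.14 km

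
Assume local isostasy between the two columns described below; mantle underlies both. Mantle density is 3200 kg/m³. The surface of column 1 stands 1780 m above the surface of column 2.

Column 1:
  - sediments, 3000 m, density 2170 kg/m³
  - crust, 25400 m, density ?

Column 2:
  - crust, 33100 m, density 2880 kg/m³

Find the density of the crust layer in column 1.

2680 kg/m³

Take the compensation level at the base of the deeper column (depth z_c below the surface of column 1) and equate Σ ρ_i t_i down to z_c; mantle fills any gap and the z_c terms cancel.
Column 1: 3000×2170 + 25400×ρ + (z_c − 28400)×3200
Column 2: 1780×0 + 33100×2880 + (z_c − 1780 − 33100)×3200
The z_c×3200 term appears on both sides and cancels. Collect the known terms of each column as K = Σ(ρt)_known − 3200 × (depth of known layers): K_1 = 6510000 − 3200×28400 = −84370000; K_2 = 95328000 − 3200×(1780 + 33100) = −16288000.
Balance: K_1 + 25400×ρ = K_2, so ρ = (K_2 − K_1)/25400 = 68082000/25400 = 2680 kg/m³.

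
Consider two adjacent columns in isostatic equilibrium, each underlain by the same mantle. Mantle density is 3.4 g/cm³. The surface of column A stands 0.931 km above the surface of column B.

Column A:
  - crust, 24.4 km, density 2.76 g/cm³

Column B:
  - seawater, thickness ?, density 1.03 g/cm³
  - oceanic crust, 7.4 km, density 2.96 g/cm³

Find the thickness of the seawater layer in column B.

Take the compensation level at the base of the deeper column (depth z_c below the surface of column A) and equate Σ ρ_i t_i down to z_c; mantle fills any gap and the z_c terms cancel.
Column A: 24.4×2.76 + (z_c − 24.4)×3.4
Column B: 0.931×0 + x×1.03 + 7.4×2.96 + (z_c − 0.931 − 7.4 − x)×3.4
The z_c×3.4 term appears on both sides and cancels. Collect the known terms of each column as K = Σ(ρt)_known − 3.4 × (depth of known layers): K_A = 67.344 − 3.4×24.4 = −15.616; K_B = 21.904 − 3.4×(0.931 + 7.4) = −6.4214.
Balance: K_A = K_B − x×(3.4 − 1.03), so x = (K_B − K_A)/(3.4 − 1.03) = 9.1946/2.37 = 3.88 km.

3.88 km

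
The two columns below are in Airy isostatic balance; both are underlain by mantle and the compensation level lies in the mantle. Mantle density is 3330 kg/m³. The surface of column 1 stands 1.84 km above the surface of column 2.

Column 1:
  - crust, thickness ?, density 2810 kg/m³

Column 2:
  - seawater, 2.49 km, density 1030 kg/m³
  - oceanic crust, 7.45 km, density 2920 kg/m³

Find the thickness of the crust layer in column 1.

28.7 km

Take the compensation level at the base of the deeper column (depth z_c below the surface of column 1) and equate Σ ρ_i t_i down to z_c; mantle fills any gap and the z_c terms cancel.
Column 1: x×2810 + (z_c − 0 − x)×3330
Column 2: 1.84×0 + 2.49×1030 + 7.45×2920 + (z_c − 1.84 − 9.94)×3330
The z_c×3330 term appears on both sides and cancels. Collect the known terms of each column as K = Σ(ρt)_known − 3330 × (depth of known layers): K_1 = 0 − 3330×0 = 0; K_2 = 24318.7 − 3330×(1.84 + 9.94) = −14908.7.
Balance: K_1 − x×(3330 − 2810) = K_2, so x = (K_1 − K_2)/(3330 − 2810) = 14908.7/520 = 28.7 km.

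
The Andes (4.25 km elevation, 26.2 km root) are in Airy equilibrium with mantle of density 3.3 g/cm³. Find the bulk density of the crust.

ρ_c h = (ρ_m − ρ_c) r → ρ_c (h + r) = ρ_m r → ρ_c = ρ_m r / (h + r).
ρ_c = 3.3 × 26.2 km / (4.25 km + 26.2 km) = 2.84 g/cm³.

2.84 g/cm³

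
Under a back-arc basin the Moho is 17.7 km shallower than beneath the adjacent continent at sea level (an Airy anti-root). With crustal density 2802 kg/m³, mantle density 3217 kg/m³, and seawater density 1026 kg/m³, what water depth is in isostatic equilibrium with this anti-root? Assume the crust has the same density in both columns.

Replacing a thickness d of crust by seawater at the top must be balanced by replacing crust with mantle at the base: d (ρ_c − ρ_w) = a (ρ_m − ρ_c).
d = a (ρ_m − ρ_c)/(ρ_c − ρ_w) = 17.7 km × 415/1776 = 4.14 km.

4.14 km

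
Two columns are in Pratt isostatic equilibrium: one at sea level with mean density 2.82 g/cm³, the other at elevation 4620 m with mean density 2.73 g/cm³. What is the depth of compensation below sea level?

ρ_ref D = ρ (D + h) → D (ρ_ref − ρ) = ρ h.
D = ρ h/(ρ_ref − ρ) = 2.73 × 4620 m/(2.82 − 2.73) = 140000 m.

140000 m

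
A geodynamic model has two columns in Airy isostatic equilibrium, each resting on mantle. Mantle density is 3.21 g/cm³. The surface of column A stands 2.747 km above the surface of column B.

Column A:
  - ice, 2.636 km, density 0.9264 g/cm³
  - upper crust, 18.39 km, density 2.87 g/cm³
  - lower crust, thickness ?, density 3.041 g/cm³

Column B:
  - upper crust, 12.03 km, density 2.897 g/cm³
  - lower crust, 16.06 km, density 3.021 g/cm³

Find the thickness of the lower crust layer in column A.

19.8 km

Take the compensation level at the base of the deeper column (depth z_c below the surface of column A) and equate Σ ρ_i t_i down to z_c; mantle fills any gap and the z_c terms cancel.
Column A: 2.636×0.9264 + 18.39×2.87 + x×3.041 + (z_c − 21.026 − x)×3.21
Column B: 2.747×0 + 12.03×2.897 + 16.06×3.021 + (z_c − 2.747 − 28.09)×3.21
The z_c×3.21 term appears on both sides and cancels. Collect the known terms of each column as K = Σ(ρt)_known − 3.21 × (depth of known layers): K_A = 55.2212904 − 3.21×21.026 = −12.2721696; K_B = 83.36817 − 3.21×(2.747 + 28.09) = −15.6186.
Balance: K_A − x×(3.21 − 3.041) = K_B, so x = (K_A − K_B)/(3.21 − 3.041) = 3.34643/0.169 = 19.8 km.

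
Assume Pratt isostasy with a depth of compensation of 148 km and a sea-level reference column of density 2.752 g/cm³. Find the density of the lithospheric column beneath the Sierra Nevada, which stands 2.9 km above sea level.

Pratt balance: ρ_ref D = ρ (D + h).
ρ = ρ_ref D/(D + h) = 2.752 × 148 km/(148 km + 2.9 km) = 2.7 g/cm³.

2.7 g/cm³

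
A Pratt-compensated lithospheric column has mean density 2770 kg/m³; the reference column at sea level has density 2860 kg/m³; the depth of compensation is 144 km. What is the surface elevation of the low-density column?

4.68 km

ρ_ref D = ρ (D + h) → h = D (ρ_ref − ρ)/ρ.
h = 144 km × (2860 − 2770)/2770 = 4.68 km.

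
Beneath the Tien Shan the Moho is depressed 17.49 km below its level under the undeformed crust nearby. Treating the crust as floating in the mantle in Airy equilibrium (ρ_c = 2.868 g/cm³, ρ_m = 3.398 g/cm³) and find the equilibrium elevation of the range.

3.23 km

By Archimedes' principle applied to the lithosphere: ρ_c h = (ρ_m − ρ_c) r.
h = r (ρ_m − ρ_c) / ρ_c = 17.49 km × (3.398 − 2.868) / 2.868 = 3.23 km.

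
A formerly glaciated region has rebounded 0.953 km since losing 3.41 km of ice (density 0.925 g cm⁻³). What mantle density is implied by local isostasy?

3.31 g cm⁻³

ρ_m = ρ_ice t / u = 0.925 × 3.41 km/0.953 km = 3.31 g cm⁻³.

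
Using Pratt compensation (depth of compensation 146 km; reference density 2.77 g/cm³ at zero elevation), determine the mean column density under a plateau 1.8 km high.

2.74 g/cm³

Pratt balance: ρ_ref D = ρ (D + h).
ρ = ρ_ref D/(D + h) = 2.77 × 146 km/(146 km + 1.8 km) = 2.74 g/cm³.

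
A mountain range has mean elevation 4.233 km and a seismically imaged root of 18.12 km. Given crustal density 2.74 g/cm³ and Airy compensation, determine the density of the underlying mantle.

3.38 g/cm³

Airy balance: ρ_c h = (ρ_m − ρ_c) r → ρ_m = ρ_c (1 + h/r).
ρ_m = 2.74 × (1 + 4.233 km/18.12 km) = 3.38 g/cm³.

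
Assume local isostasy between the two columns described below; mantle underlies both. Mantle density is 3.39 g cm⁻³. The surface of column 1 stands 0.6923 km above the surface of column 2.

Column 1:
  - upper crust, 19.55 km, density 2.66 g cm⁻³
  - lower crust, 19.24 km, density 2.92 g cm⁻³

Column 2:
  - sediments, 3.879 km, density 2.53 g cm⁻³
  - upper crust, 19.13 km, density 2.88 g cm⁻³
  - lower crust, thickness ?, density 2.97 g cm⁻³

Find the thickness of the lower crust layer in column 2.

Take the compensation level at the base of the deeper column (depth z_c below the surface of column 1) and equate Σ ρ_i t_i down to z_c; mantle fills any gap and the z_c terms cancel.
Column 1: 19.55×2.66 + 19.24×2.92 + (z_c − 38.79)×3.39
Column 2: 0.6923×0 + 3.879×2.53 + 19.13×2.88 + x×2.97 + (z_c − 0.6923 − 23.009 − x)×3.39
The z_c×3.39 term appears on both sides and cancels. Collect the known terms of each column as K = Σ(ρt)_known − 3.39 × (depth of known layers): K_1 = 108.1838 − 3.39×38.79 = −23.3143; K_2 = 64.90827 − 3.39×(0.6923 + 23.009) = −15.439137.
Balance: K_1 = K_2 − x×(3.39 − 2.97), so x = (K_2 − K_1)/(3.39 − 2.97) = 7.87516/0.42 = 18.8 km.

18.8 km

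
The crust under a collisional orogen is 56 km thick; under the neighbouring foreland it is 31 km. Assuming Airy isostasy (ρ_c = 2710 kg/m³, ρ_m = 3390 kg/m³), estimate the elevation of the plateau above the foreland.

5.01 km

Excess crust Δ = 56 km − 31 km = 25 km, split between elevation h and root r with h + r = Δ.
Airy balance ρ_c h = (ρ_m − ρ_c) r gives r = h ρ_c/(ρ_m − ρ_c), so h (1 + ρ_c/(ρ_m − ρ_c)) = Δ, i.e. h = Δ (ρ_m − ρ_c)/ρ_m.
h = 25 km × 680/3390 = 5.01 km.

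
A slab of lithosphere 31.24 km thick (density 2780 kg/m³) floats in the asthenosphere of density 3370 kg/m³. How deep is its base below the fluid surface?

25.8 km

Draft d = t ρ_obj/ρ_fluid = 31.24 km × 2780/3370 = 25.8 km.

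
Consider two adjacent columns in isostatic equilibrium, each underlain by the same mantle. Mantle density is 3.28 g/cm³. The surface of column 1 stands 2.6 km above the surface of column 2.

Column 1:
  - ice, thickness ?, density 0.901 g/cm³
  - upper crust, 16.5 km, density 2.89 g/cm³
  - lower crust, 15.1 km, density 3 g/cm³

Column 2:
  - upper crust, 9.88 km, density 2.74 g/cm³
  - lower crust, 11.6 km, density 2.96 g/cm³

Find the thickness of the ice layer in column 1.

Take the compensation level at the base of the deeper column (depth z_c below the surface of column 1) and equate Σ ρ_i t_i down to z_c; mantle fills any gap and the z_c terms cancel.
Column 1: x×0.901 + 16.5×2.89 + 15.1×3 + (z_c − 31.6 − x)×3.28
Column 2: 2.6×0 + 9.88×2.74 + 11.6×2.96 + (z_c − 2.6 − 21.48)×3.28
The z_c×3.28 term appears on both sides and cancels. Collect the known terms of each column as K = Σ(ρt)_known − 3.28 × (depth of known layers): K_1 = 92.985 − 3.28×31.6 = −10.663; K_2 = 61.4072 − 3.28×(2.6 + 21.48) = −17.5752.
Balance: K_1 − x×(3.28 − 0.901) = K_2, so x = (K_1 − K_2)/(3.28 − 0.901) = 6.9122/2.379 = 2.91 km.

2.91 km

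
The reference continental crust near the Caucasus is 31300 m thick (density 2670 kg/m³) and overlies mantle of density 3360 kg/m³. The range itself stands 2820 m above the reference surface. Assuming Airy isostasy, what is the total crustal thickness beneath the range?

Root depth r = h ρ_c / (ρ_m − ρ_c) = 2820 m × 2670 / 690 = 10910 m.
Total thickness = T + h + r = 31300 m + 2820 m + 10910 m = 45000 m.

45000 m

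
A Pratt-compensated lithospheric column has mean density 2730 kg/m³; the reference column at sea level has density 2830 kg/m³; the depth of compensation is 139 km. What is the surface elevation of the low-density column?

5.09 km

ρ_ref D = ρ (D + h) → h = D (ρ_ref − ρ)/ρ.
h = 139 km × (2830 − 2730)/2730 = 5.09 km.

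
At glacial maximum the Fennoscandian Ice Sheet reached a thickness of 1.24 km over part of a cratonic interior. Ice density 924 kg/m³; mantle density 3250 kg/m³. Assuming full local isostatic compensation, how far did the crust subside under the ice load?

By Archimedes' principle applied to the lithosphere: the ice load ρ_ice t is balanced by mantle displaced below, ρ_m s.
s = t ρ_ice / ρ_m = 1.24 km × 924/3250 = 0.353 km.

0.353 km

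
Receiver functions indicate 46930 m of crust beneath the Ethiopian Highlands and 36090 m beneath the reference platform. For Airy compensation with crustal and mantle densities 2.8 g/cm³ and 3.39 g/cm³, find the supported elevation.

1890 m

Excess crust Δ = 46930 m − 36090 m = 10840 m, split between elevation h and root r with h + r = Δ.
Airy balance ρ_c h = (ρ_m − ρ_c) r gives r = h ρ_c/(ρ_m − ρ_c), so h (1 + ρ_c/(ρ_m − ρ_c)) = Δ, i.e. h = Δ (ρ_m − ρ_c)/ρ_m.
h = 10840 m × 0.59/3.39 = 1890 m.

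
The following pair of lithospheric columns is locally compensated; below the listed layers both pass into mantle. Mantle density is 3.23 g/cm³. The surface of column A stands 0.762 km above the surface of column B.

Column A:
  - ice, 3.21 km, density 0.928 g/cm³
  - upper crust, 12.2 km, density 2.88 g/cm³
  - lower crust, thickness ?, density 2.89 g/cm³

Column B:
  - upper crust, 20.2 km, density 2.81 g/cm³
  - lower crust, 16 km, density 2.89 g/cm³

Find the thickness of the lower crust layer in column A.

Take the compensation level at the base of the deeper column (depth z_c below the surface of column A) and equate Σ ρ_i t_i down to z_c; mantle fills any gap and the z_c terms cancel.
Column A: 3.21×0.928 + 12.2×2.88 + x×2.89 + (z_c − 15.41 − x)×3.23
Column B: 0.762×0 + 20.2×2.81 + 16×2.89 + (z_c − 0.762 − 36.2)×3.23
The z_c×3.23 term appears on both sides and cancels. Collect the known terms of each column as K = Σ(ρt)_known − 3.23 × (depth of known layers): K_A = 38.11488 − 3.23×15.41 = −11.65942; K_B = 103.002 − 3.23×(0.762 + 36.2) = −16.38526.
Balance: K_A − x×(3.23 − 2.89) = K_B, so x = (K_A − K_B)/(3.23 − 2.89) = 4.72584/0.34 = 13.9 km.

13.9 km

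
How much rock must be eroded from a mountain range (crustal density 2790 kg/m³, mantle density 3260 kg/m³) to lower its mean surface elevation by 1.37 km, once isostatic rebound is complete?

Net drop Δ = e − u = e − e ρ_c/ρ_m = e (ρ_m − ρ_c)/ρ_m.
e = Δ ρ_m/(ρ_m − ρ_c) = 1.37 km × 3260/470 = 9.5 km.

9.5 km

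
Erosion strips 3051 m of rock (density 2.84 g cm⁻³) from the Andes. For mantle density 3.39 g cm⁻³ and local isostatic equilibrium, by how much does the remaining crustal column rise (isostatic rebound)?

Unloading: uplift u = e ρ_c/ρ_m = 3051 m × 2.84/3.39 = 2560 m.

2560 m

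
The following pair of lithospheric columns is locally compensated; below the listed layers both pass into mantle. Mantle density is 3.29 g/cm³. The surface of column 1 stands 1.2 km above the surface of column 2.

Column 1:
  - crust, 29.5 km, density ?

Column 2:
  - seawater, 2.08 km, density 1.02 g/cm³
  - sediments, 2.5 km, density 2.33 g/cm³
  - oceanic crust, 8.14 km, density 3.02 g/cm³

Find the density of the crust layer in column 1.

2.84 g/cm³

Take the compensation level at the base of the deeper column (depth z_c below the surface of column 1) and equate Σ ρ_i t_i down to z_c; mantle fills any gap and the z_c terms cancel.
Column 1: 29.5×ρ + (z_c − 29.5)×3.29
Column 2: 1.2×0 + 2.08×1.02 + 2.5×2.33 + 8.14×3.02 + (z_c − 1.2 − 12.72)×3.29
The z_c×3.29 term appears on both sides and cancels. Collect the known terms of each column as K = Σ(ρt)_known − 3.29 × (depth of known layers): K_1 = 0 − 3.29×29.5 = −97.055; K_2 = 32.5294 − 3.29×(1.2 + 12.72) = −13.2674.
Balance: K_1 + 29.5×ρ = K_2, so ρ = (K_2 − K_1)/29.5 = 83.7876/29.5 = 2.84 g/cm³.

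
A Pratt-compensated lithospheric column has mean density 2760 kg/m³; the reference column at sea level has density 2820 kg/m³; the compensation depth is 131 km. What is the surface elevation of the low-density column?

2.85 km

ρ_ref D = ρ (D + h) → h = D (ρ_ref − ρ)/ρ.
h = 131 km × (2820 − 2760)/2760 = 2.85 km.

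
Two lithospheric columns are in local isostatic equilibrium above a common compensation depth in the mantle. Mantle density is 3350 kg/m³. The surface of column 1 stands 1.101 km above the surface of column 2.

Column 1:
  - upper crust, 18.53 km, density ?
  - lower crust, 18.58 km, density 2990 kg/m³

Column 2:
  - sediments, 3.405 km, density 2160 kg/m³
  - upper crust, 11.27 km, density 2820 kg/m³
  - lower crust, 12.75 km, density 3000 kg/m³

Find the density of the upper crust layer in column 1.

Take the compensation level at the base of the deeper column (depth z_c below the surface of column 1) and equate Σ ρ_i t_i down to z_c; mantle fills any gap and the z_c terms cancel.
Column 1: 18.53×ρ + 18.58×2990 + (z_c − 37.11)×3350
Column 2: 1.101×0 + 3.405×2160 + 11.27×2820 + 12.75×3000 + (z_c − 1.101 − 27.425)×3350
The z_c×3350 term appears on both sides and cancels. Collect the known terms of each column as K = Σ(ρt)_known − 3350 × (depth of known layers): K_1 = 55554.2 − 3350×37.11 = −68764.3; K_2 = 77386.2 − 3350×(1.101 + 27.425) = −18175.9.
Balance: K_1 + 18.53×ρ = K_2, so ρ = (K_2 − K_1)/18.53 = 50588.4/18.53 = 2730 kg/m³.

2730 kg/m³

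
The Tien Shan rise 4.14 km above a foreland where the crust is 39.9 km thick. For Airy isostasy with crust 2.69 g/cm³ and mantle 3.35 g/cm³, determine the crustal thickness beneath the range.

60.9 km

Root depth r = h ρ_c / (ρ_m − ρ_c) = 4.14 km × 2.69 / 0.66 = 16.87 km.
Total thickness = T + h + r = 39.9 km + 4.14 km + 16.87 km = 60.9 km.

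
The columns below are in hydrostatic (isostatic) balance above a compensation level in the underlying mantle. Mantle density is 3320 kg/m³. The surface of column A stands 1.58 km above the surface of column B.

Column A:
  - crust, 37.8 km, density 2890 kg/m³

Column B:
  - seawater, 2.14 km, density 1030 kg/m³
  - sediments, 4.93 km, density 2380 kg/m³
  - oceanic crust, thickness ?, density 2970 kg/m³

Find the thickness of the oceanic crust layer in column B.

4.21 km

Take the compensation level at the base of the deeper column (depth z_c below the surface of column A) and equate Σ ρ_i t_i down to z_c; mantle fills any gap and the z_c terms cancel.
Column A: 37.8×2890 + (z_c − 37.8)×3320
Column B: 1.58×0 + 2.14×1030 + 4.93×2380 + x×2970 + (z_c − 1.58 − 7.07 − x)×3320
The z_c×3320 term appears on both sides and cancels. Collect the known terms of each column as K = Σ(ρt)_known − 3320 × (depth of known layers): K_A = 109242 − 3320×37.8 = −16254; K_B = 13937.6 − 3320×(1.58 + 7.07) = −14780.4.
Balance: K_A = K_B − x×(3320 − 2970), so x = (K_B − K_A)/(3320 − 2970) = 1473.6/350 = 4.21 km.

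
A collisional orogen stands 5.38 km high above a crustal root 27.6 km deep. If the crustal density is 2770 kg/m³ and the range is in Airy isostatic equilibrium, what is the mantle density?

3310 kg/m³

Airy balance: ρ_c h = (ρ_m − ρ_c) r → ρ_m = ρ_c (1 + h/r).
ρ_m = 2770 × (1 + 5.38 km/27.6 km) = 3310 kg/m³.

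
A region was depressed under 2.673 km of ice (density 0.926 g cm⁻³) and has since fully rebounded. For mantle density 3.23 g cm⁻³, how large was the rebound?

Removing the load lets mantle flow back in; uplift u satisfies ρ_ice t = ρ_m u.
u = t ρ_ice/ρ_m = 2.673 km × 0.926/3.23 = 0.766 km.

0.766 km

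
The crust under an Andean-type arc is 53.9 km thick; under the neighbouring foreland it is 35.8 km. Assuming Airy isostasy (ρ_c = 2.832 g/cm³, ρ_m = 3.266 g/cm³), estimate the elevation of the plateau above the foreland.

Excess crust Δ = 53.9 km − 35.8 km = 18.1 km, split between elevation h and root r with h + r = Δ.
Airy balance ρ_c h = (ρ_m − ρ_c) r gives r = h ρ_c/(ρ_m − ρ_c), so h (1 + ρ_c/(ρ_m − ρ_c)) = Δ, i.e. h = Δ (ρ_m − ρ_c)/ρ_m.
h = 18.1 km × 0.434/3.266 = 2.41 km.

2.41 km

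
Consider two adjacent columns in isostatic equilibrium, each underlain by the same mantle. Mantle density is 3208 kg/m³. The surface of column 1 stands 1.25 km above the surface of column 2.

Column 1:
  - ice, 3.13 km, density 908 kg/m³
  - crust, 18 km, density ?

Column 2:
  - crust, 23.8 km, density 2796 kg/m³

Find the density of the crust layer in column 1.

Take the compensation level at the base of the deeper column (depth z_c below the surface of column 1) and equate Σ ρ_i t_i down to z_c; mantle fills any gap and the z_c terms cancel.
Column 1: 3.13×908 + 18×ρ + (z_c − 21.13)×3208
Column 2: 1.25×0 + 23.8×2796 + (z_c − 1.25 − 23.8)×3208
The z_c×3208 term appears on both sides and cancels. Collect the known terms of each column as K = Σ(ρt)_known − 3208 × (depth of known layers): K_1 = 2842.04 − 3208×21.13 = −64943; K_2 = 66544.8 − 3208×(1.25 + 23.8) = −13815.6.
Balance: K_1 + 18×ρ = K_2, so ρ = (K_2 − K_1)/18 = 51127.4/18 = 2840 kg/m³.

2840 kg/m³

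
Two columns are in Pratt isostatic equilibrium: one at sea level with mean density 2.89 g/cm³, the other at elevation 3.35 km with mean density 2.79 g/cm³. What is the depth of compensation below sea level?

ρ_ref D = ρ (D + h) → D (ρ_ref − ρ) = ρ h.
D = ρ h/(ρ_ref − ρ) = 2.79 × 3.35 km/(2.89 − 2.79) = 93.5 km.

93.5 km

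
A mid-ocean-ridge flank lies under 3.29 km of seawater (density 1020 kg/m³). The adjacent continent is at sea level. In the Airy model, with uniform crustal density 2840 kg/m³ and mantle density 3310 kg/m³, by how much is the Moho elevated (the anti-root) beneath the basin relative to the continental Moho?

12.7 km

Balancing pressure at the compensation depth: replacing crust with seawater at the top is compensated by replacing crust with mantle at the base: d (ρ_c − ρ_w) = a (ρ_m − ρ_c).
a = d (ρ_c − ρ_w)/(ρ_m − ρ_c) = 3.29 km × 1820/470 = 12.7 km.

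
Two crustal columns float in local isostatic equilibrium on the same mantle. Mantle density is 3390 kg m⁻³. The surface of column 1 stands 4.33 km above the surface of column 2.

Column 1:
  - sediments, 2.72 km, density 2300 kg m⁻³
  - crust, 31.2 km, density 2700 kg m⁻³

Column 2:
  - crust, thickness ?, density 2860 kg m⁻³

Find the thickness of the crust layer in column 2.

18.5 km

Take the compensation level at the base of the deeper column (depth z_c below the surface of column 1) and equate Σ ρ_i t_i down to z_c; mantle fills any gap and the z_c terms cancel.
Column 1: 2.72×2300 + 31.2×2700 + (z_c − 33.92)×3390
Column 2: 4.33×0 + x×2860 + (z_c − 4.33 − 0 − x)×3390
The z_c×3390 term appears on both sides and cancels. Collect the known terms of each column as K = Σ(ρt)_known − 3390 × (depth of known layers): K_1 = 90496 − 3390×33.92 = −24492.8; K_2 = 0 − 3390×(4.33 + 0) = −14678.7.
Balance: K_1 = K_2 − x×(3390 − 2860), so x = (K_2 − K_1)/(3390 − 2860) = 9814.1/530 = 18.5 km.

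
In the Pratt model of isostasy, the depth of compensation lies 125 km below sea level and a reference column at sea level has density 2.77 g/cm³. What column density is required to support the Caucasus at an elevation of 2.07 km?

Pratt balance: ρ_ref D = ρ (D + h).
ρ = ρ_ref D/(D + h) = 2.77 × 125 km/(125 km + 2.07 km) = 2.72 g/cm³.

2.72 g/cm³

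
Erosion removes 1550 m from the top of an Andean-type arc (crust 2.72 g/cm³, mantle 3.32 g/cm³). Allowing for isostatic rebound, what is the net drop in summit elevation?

Rebound u = e ρ_c/ρ_m = 1550 m × 2.72/3.32 = 1270 m.
Net surface drop = e − u = 1550 m − 1270 m = e (ρ_m − ρ_c)/ρ_m = 280 m.

280 m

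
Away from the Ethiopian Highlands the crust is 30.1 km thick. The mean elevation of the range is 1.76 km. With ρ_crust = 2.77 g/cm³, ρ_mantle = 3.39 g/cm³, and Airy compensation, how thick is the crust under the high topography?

39.7 km

Root depth r = h ρ_c / (ρ_m − ρ_c) = 1.76 km × 2.77 / 0.62 = 7.863 km.
Total thickness = T + h + r = 30.1 km + 1.76 km + 7.863 km = 39.7 km.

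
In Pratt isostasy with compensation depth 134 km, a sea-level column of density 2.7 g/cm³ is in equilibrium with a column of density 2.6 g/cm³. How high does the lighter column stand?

5.15 km

ρ_ref D = ρ (D + h) → h = D (ρ_ref − ρ)/ρ.
h = 134 km × (2.7 − 2.6)/2.6 = 5.15 km.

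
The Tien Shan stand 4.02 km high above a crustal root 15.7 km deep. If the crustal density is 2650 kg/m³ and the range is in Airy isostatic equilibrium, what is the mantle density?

3330 kg/m³

Airy balance: ρ_c h = (ρ_m − ρ_c) r → ρ_m = ρ_c (1 + h/r).
ρ_m = 2650 × (1 + 4.02 km/15.7 km) = 3330 kg/m³.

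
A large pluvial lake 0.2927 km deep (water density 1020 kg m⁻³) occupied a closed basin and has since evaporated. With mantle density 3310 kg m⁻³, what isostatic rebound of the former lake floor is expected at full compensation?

u = d ρ_w/ρ_m = 0.2927 km × 1020/3310 = 0.0902 km.

0.0902 km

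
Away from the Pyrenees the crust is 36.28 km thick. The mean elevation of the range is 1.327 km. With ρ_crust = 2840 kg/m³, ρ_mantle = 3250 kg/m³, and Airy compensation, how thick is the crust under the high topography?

46.8 km

Root depth r = h ρ_c / (ρ_m − ρ_c) = 1.327 km × 2840 / 410 = 9.192 km.
Total thickness = T + h + r = 36.28 km + 1.327 km + 9.192 km = 46.8 km.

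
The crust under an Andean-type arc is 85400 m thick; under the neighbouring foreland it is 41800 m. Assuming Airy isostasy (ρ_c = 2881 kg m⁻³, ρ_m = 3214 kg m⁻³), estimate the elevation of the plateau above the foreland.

Excess crust Δ = 85400 m − 41800 m = 43600 m, split between elevation h and root r with h + r = Δ.
Airy balance ρ_c h = (ρ_m − ρ_c) r gives r = h ρ_c/(ρ_m − ρ_c), so h (1 + ρ_c/(ρ_m − ρ_c)) = Δ, i.e. h = Δ (ρ_m − ρ_c)/ρ_m.
h = 43600 m × 333/3214 = 4520 m.

4520 m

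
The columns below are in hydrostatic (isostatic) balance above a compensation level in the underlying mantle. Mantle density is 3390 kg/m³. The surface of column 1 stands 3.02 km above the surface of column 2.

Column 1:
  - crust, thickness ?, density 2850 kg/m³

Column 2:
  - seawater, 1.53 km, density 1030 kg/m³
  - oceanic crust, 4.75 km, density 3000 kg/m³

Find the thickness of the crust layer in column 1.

29.1 km

Take the compensation level at the base of the deeper column (depth z_c below the surface of column 1) and equate Σ ρ_i t_i down to z_c; mantle fills any gap and the z_c terms cancel.
Column 1: x×2850 + (z_c − 0 − x)×3390
Column 2: 3.02×0 + 1.53×1030 + 4.75×3000 + (z_c − 3.02 − 6.28)×3390
The z_c×3390 term appears on both sides and cancels. Collect the known terms of each column as K = Σ(ρt)_known − 3390 × (depth of known layers): K_1 = 0 − 3390×0 = 0; K_2 = 15825.9 − 3390×(3.02 + 6.28) = −15701.1.
Balance: K_1 − x×(3390 − 2850) = K_2, so x = (K_1 − K_2)/(3390 − 2850) = 15701.1/540 = 29.1 km.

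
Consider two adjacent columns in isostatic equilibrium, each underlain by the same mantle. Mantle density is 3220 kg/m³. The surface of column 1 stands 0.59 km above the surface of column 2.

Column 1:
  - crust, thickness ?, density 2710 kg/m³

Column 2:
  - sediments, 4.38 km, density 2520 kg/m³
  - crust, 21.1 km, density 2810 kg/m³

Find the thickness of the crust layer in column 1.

Take the compensation level at the base of the deeper column (depth z_c below the surface of column 1) and equate Σ ρ_i t_i down to z_c; mantle fills any gap and the z_c terms cancel.
Column 1: x×2710 + (z_c − 0 − x)×3220
Column 2: 0.59×0 + 4.38×2520 + 21.1×2810 + (z_c − 0.59 − 25.48)×3220
The z_c×3220 term appears on both sides and cancels. Collect the known terms of each column as K = Σ(ρt)_known − 3220 × (depth of known layers): K_1 = 0 − 3220×0 = 0; K_2 = 70328.6 − 3220×(0.59 + 25.48) = −13616.8.
Balance: K_1 − x×(3220 − 2710) = K_2, so x = (K_1 − K_2)/(3220 − 2710) = 13616.8/510 = 26.7 km.

26.7 km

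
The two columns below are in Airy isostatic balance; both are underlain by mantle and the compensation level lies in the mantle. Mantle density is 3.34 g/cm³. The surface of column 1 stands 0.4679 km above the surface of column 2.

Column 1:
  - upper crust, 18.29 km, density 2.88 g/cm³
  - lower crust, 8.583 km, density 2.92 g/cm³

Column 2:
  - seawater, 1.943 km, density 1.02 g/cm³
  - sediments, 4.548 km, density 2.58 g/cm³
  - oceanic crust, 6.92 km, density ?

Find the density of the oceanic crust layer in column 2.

2.98 g/cm³

Take the compensation level at the base of the deeper column (depth z_c below the surface of column 1) and equate Σ ρ_i t_i down to z_c; mantle fills any gap and the z_c terms cancel.
Column 1: 18.29×2.88 + 8.583×2.92 + (z_c − 26.873)×3.34
Column 2: 0.4679×0 + 1.943×1.02 + 4.548×2.58 + 6.92×ρ + (z_c − 0.4679 − 13.411)×3.34
The z_c×3.34 term appears on both sides and cancels. Collect the known terms of each column as K = Σ(ρt)_known − 3.34 × (depth of known layers): K_1 = 77.73756 − 3.34×26.873 = −12.01826; K_2 = 13.7157 − 3.34×(0.4679 + 13.411) = −32.639826.
Balance: K_1 = K_2 + 6.92×ρ, so ρ = (K_1 − K_2)/6.92 = 20.6216/6.92 = 2.98 g/cm³.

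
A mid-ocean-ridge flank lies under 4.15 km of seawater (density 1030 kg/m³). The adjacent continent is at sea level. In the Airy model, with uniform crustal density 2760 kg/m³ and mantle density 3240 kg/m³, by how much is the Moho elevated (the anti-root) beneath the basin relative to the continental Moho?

By Archimedes' principle applied to the lithosphere: replacing crust with seawater at the top is compensated by replacing crust with mantle at the base: d (ρ_c − ρ_w) = a (ρ_m − ρ_c).
a = d (ρ_c − ρ_w)/(ρ_m − ρ_c) = 4.15 km × 1730/480 = 15 km.

15 km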